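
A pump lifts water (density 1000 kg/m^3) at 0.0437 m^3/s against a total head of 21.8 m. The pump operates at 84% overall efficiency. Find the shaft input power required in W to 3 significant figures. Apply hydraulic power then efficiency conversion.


Approach: apply hydraulic power then efficiency conversion, P = rho*g*Q*H; P_in = P/eta.
Step 1 — hydraulic power (P = rho*g*Q*H):
  P = 1000 * 9.81 * 0.0437 * 21.8 = 9345.6 W
Step 2 — input power: P_in = P/eta = 9345.6 / 0.84 = 11100 W
Therefore the shaft input power required = 11100 W.


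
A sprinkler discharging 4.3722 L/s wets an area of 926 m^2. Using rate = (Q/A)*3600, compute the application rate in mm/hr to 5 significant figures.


rate = (4.3722 / 926) * 3600 = 16.998 mm/hr
Therefore the application rate = 16.998 mm/hr.


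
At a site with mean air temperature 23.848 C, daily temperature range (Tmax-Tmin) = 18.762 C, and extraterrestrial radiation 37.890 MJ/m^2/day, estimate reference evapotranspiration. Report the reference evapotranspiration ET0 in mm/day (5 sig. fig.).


Approach: apply the Hargreaves-Samani method, ET0 = 0.0023*(Tmean+17.8)*sqrt(Tmax-Tmin)*0.408*Ra.
ET0 = 0.0023*(23.848+17.8)*sqrt(18.762)*0.408*37.890 = 6.4143 mm/day
Therefore the reference evapotranspiration ET0 = 6.4143 mm/day.


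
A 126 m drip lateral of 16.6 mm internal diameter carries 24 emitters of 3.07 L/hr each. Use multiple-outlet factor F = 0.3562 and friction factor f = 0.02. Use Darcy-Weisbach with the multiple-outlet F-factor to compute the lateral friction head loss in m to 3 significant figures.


Approach: apply Darcy-Weisbach with the multiple-outlet F-factor, Q = n*q/(3600*1000) m^3/s; v = Q/A; hf = F*f*(L/D)*(v^2/(2g)).
Q = 24*3.07/(3600*1000) = 2.0467e-05 m^3/s
A = pi*(16.6e-3/2)^2 = 2.1642e-04 m^2, so v = Q/A = 0.094567 m/s
hf = 0.3562*0.02*(126/0.0166)*(0.094567^2/(2*9.81)) = 0.0246 m
Therefore the lateral friction head loss = 0.0246 m.


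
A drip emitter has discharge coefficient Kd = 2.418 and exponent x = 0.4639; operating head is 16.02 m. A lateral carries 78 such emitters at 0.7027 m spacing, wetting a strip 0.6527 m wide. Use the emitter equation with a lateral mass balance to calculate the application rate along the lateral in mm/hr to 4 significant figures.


Approach: apply the emitter equation with a lateral mass balance, q = Kd*h^x; Q = n*q; rate = Q/(n*spacing*width).
Step 1 — single emitter flow (q = Kd*h^x):
  q = 2.418 * 16.02^0.4639 = 8.75587 L/hr
Step 2 — total lateral flow: Q = 78 * 8.75587 = 682.958 L/hr
Step 3 — wetted area: A = 78 * 0.7027 * 0.6527 = 35.7749 m^2
Step 4 — application rate: Q/A = 682.958/35.7749 = 19.09 mm/hr
Therefore the application rate along the lateral = 19.09 mm/hr.


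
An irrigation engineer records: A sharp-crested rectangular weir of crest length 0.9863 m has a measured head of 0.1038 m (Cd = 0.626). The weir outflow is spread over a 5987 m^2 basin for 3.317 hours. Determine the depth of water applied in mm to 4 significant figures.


Approach: apply the rectangular weir equation with a volume-to-depth conversion, Q = (2/3)*Cd*L*sqrt(2g)*H^1.5; d = Q*t/A * 1000.
Step 1 — weir discharge:
  Q = (2/3)*0.626*0.9863*sqrt(2*9.81)*0.1038^1.5 = 0.0609730 m^3/s
Step 2 — volume: V = 0.0609730 * 3.317*3600 = 728.091 m^3
Step 3 — depth: d = V/A * 1000 = 728.091/5987 * 1000 = 121.6 mm
Therefore the depth of water applied = 121.6 mm.


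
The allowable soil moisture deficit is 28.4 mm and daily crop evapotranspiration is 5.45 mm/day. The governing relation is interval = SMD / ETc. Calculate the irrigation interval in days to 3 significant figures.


interval = 28.4 / 5.45 = 5.21 days
Therefore the irrigation interval = 5.21 days.


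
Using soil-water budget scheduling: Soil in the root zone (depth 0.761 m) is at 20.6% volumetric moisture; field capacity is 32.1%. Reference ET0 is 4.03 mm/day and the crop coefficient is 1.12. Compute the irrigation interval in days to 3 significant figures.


Approach: apply soil-water budget scheduling, SMD = (FC-theta)/100*depth*1000; ETc = ET0*Kc; interval = SMD/ETc.
Step 1 — soil moisture deficit:
  SMD = (32.1 - 20.6)/100 * 0.761 * 1000 = 87.515 mm
Step 2 — daily crop ET (ETc = ET0*Kc):
  ETc = 4.03 * 1.12 = 4.5136 mm/day
Step 3 — irrigation interval (SMD/ETc):
  interval = 87.515 / 4.5136 = 19.4 days
Therefore the irrigation interval = 19.4 days.


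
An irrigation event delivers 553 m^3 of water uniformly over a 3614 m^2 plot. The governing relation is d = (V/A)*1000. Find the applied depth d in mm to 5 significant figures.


d = (553 / 3614) * 1000 = 153.02 mm
Therefore the applied depth d = 153.02 mm.


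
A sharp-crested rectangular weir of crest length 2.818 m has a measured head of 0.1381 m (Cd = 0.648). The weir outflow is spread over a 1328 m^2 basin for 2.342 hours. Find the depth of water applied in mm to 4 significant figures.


Approach: apply the rectangular weir equation with a volume-to-depth conversion, Q = (2/3)*Cd*L*sqrt(2g)*H^1.5; d = Q*t/A * 1000.
Step 1 — weir discharge:
  Q = (2/3)*0.648*2.818*sqrt(2*9.81)*0.1381^1.5 = 0.276735 m^3/s
Step 2 — volume: V = 0.276735 * 2.342*3600 = 2333.21 m^3
Step 3 — depth: d = V/A * 1000 = 2333.21/1328 * 1000 = 1757 mm
Therefore the depth of water applied = 1757 mm.


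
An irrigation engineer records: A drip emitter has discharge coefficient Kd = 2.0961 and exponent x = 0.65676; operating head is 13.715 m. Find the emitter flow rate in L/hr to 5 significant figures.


Approach: apply the emitter characteristic equation, q = Kd * h^x.
q = 2.0961 * 13.715^0.65676 = 11.702 L/hr
Therefore the emitter flow rate = 11.702 L/hr.


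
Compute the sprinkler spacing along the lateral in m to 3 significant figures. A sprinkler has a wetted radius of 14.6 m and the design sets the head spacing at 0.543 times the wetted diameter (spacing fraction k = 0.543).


Approach: apply the sprinkler spacing rule (spacing as a fraction of wetted diameter), S = k*(2*R).
S = 0.543 * (2 * 14.6) = 15.9 m
Therefore the sprinkler spacing along the lateral = 15.9 m.


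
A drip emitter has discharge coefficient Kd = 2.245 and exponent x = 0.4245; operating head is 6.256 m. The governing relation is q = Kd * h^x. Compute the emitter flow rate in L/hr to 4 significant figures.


q = 2.245 * 6.256^0.4245 = 4.889 L/hr
Therefore the emitter flow rate = 4.889 L/hr.


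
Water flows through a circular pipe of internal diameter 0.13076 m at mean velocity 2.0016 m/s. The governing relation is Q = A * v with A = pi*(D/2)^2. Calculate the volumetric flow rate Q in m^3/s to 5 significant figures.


A = pi*(0.13076/2)^2 = 0.01342888 m^2
Q = 0.01342888 * 2.0016 = 0.026879 m^3/s
Therefore the volumetric flow rate Q = 0.026879 m^3/s.


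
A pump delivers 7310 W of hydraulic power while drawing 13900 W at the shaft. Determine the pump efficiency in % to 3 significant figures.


Approach: apply the efficiency ratio, eta = (P_out/P_in)*100.
eta = (7310 / 13900) * 100 = 52.6 %
Therefore the pump efficiency = 52.6 %.


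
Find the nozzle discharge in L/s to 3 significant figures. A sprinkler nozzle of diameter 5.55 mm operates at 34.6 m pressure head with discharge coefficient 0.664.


Approach: apply the orifice equation, Q = Cd*A*sqrt(2*g*h), A = pi*(d/2)^2.
A = pi*(5.55e-3/2)^2 = 2.4192e-05 m^2
Q = 0.664 * 2.4192e-05 * sqrt(2*9.81*34.6) * 1000 = 0.419 L/s
Therefore the nozzle discharge = 0.419 L/s.


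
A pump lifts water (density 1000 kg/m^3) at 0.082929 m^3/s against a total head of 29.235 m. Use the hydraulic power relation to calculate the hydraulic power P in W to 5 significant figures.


Approach: apply the hydraulic power relation, P = rho*g*Q*H.
P = 1000 * 9.81 * 0.082929 * 29.235 = 23784 W
Therefore the hydraulic power P = 23784 W.


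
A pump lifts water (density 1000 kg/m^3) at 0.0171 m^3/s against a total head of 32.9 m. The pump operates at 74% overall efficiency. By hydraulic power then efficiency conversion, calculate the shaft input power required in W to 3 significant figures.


Approach: apply hydraulic power then efficiency conversion, P = rho*g*Q*H; P_in = P/eta.
Step 1 — hydraulic power (P = rho*g*Q*H):
  P = 1000 * 9.81 * 0.0171 * 32.9 = 5519.0 W
Step 2 — input power: P_in = P/eta = 5519.0 / 0.74 = 7460 W
Therefore the shaft input power required = 7460 W.


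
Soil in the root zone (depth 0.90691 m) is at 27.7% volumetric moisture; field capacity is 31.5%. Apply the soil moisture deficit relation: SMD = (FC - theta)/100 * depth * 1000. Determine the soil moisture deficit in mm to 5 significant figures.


SMD = (31.5 - 27.7)/100 * 0.90691 * 1000 = 34.463 mm
Therefore the soil moisture deficit = 34.463 mm.


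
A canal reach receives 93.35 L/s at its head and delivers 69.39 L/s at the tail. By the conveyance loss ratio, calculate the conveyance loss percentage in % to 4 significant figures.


Approach: apply the conveyance loss ratio, loss% = ((Q_head - Q_tail)/Q_head)*100.
loss = ((93.35 - 69.39)/93.35)*100 = 25.67 %
Therefore the conveyance loss percentage = 25.67 %.


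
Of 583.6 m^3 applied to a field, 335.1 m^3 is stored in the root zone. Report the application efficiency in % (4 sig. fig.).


Approach: apply the application efficiency ratio, Ea = (stored/applied)*100.
Ea = (335.1/583.6)*100 = 57.42 %
Therefore the application efficiency = 57.42 %.


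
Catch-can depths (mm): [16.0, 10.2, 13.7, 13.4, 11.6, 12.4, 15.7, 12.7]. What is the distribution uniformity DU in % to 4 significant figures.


Approach: apply the low-quarter distribution uniformity, DU = (mean of lowest quarter of readings / overall mean)*100.
sorted lowest 2 of 8: [10.2, 11.6] -> mean = 10.9000 mm
overall mean = 13.2125 mm
DU = (10.9000/13.2125)*100 = 82.50 %
Therefore the distribution uniformity DU = 82.50 %.


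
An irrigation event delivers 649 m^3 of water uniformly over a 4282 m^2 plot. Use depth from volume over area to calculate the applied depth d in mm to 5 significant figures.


Approach: apply depth from volume over area, d = (V/A)*1000.
d = (649 / 4282) * 1000 = 151.56 mm
Therefore the applied depth d = 151.56 mm.


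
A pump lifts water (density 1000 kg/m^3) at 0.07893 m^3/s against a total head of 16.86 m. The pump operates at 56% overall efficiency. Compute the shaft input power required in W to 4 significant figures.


Approach: apply hydraulic power then efficiency conversion, P = rho*g*Q*H; P_in = P/eta.
Step 1 — hydraulic power (P = rho*g*Q*H):
  P = 1000 * 9.81 * 0.07893 * 16.86 = 13054.8 W
Step 2 — input power: P_in = P/eta = 13054.8 / 0.56 = 23310 W
Therefore the shaft input power required = 23310 W.


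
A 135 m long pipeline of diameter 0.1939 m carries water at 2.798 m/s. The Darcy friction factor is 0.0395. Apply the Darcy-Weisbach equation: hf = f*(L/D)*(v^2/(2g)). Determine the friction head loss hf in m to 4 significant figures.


hf = 0.0395 * (135/0.1939) * (2.798^2 / (2*9.81))
hf = 10.97 m
Therefore the friction head loss hf = 10.97 m.


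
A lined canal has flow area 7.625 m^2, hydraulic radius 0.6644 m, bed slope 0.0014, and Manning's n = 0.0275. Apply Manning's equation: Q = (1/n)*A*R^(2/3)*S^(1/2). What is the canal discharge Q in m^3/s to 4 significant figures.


Q = (1/0.0275) * 7.625 * 0.6644^(2/3) * 0.0014^(1/2) = 7.899 m^3/s
Therefore the canal discharge Q = 7.899 m^3/s.


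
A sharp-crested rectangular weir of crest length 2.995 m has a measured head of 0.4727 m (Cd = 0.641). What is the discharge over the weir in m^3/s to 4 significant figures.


Approach: apply the rectangular weir equation, Q = (2/3)*Cd*L*sqrt(2g)*H^1.5.
Q = (2/3)*0.641*2.995*sqrt(2*9.81)*0.4727^1.5 = 1.842 m^3/s
Therefore the discharge over the weir = 1.842 m^3/s.


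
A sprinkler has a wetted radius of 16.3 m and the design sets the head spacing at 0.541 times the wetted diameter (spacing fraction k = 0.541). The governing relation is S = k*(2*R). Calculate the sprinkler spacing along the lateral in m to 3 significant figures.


S = 0.541 * (2 * 16.3) = 17.6 m
Therefore the sprinkler spacing along the lateral = 17.6 m.


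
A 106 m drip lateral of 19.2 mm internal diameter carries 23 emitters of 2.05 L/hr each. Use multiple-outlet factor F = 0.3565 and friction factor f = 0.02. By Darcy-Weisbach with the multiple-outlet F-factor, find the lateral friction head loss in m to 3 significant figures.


Approach: apply Darcy-Weisbach with the multiple-outlet F-factor, Q = n*q/(3600*1000) m^3/s; v = Q/A; hf = F*f*(L/D)*(v^2/(2g)).
Q = 23*2.05/(3600*1000) = 1.3097e-05 m^3/s
A = pi*(19.2e-3/2)^2 = 2.8953e-04 m^2, so v = Q/A = 0.045236 m/s
hf = 0.3565*0.02*(106/0.0192)*(0.045236^2/(2*9.81)) = 0.00411 m
Therefore the lateral friction head loss = 0.00411 m.


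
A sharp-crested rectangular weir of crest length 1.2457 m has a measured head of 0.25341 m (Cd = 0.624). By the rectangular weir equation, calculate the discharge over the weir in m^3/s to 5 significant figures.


Approach: apply the rectangular weir equation, Q = (2/3)*Cd*L*sqrt(2g)*H^1.5.
Q = (2/3)*0.624*1.2457*sqrt(2*9.81)*0.25341^1.5 = 0.29281 m^3/s
Therefore the discharge over the weir = 0.29281 m^3/s.


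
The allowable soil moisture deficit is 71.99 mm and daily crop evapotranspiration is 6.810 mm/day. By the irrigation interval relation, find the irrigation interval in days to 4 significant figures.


Approach: apply the irrigation interval relation, interval = SMD / ETc.
interval = 71.99 / 6.810 = 10.57 days
Therefore the irrigation interval = 10.57 days.


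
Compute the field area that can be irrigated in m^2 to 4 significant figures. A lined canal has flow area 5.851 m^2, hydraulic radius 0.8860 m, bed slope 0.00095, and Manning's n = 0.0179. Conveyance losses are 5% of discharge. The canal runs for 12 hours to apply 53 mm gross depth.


Approach: apply Manning's equation with a conveyance and depth budget, Q = (1/n)*A*R^(2/3)*S^(1/2); Q_field = Q*(1-loss); Area = Q_field*t/(d/1000).
Step 1 — canal discharge (Manning's equation):
  Q = (1/0.0179) * 5.851 * 0.8860^(2/3) * 0.00095^(1/2) = 9.29383 m^3/s
Step 2 — delivered flow: Q_field = 9.29383*(1 - 5/100) = 8.82914 m^3/s
Step 3 — volume delivered: V = 8.82914 * 12*3600 = 381419 m^3
Step 4 — area served: A = V / (depth/1000) = 381419 / 0.053 = 7197000 m^2
Therefore the field area that can be irrigated = 7197000 m^2.


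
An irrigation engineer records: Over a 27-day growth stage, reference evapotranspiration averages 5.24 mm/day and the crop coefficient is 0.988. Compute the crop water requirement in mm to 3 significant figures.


Approach: apply the crop water requirement relation, CWR = ET0 * Kc * days.
CWR = 5.24 * 0.988 * 27 = 140 mm
Therefore the crop water requirement = 140 mm.


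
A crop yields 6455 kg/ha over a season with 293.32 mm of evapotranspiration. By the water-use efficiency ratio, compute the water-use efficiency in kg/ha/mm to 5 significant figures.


Approach: apply the water-use efficiency ratio, WUE = yield/ET.
WUE = 6455 / 293.32 = 22.007 kg/ha/mm
Therefore the water-use efficiency = 22.007 kg/ha/mm.


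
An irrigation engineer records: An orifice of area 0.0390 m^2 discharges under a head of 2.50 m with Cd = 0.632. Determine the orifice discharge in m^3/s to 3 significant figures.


Approach: apply the orifice equation, Q = Cd*A*sqrt(2*g*h).
Q = 0.632 * 0.0390 * sqrt(2*9.81*2.50) = 0.173 m^3/s
Therefore the orifice discharge = 0.173 m^3/s.


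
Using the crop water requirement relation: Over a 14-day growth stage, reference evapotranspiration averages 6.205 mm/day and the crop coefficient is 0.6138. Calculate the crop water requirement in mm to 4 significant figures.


Approach: apply the crop water requirement relation, CWR = ET0 * Kc * days.
CWR = 6.205 * 0.6138 * 14 = 53.32 mm
Therefore the crop water requirement = 53.32 mm.


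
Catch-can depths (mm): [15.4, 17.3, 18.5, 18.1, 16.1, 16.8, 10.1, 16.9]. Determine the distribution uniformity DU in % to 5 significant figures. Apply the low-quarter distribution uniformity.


Approach: apply the low-quarter distribution uniformity, DU = (mean of lowest quarter of readings / overall mean)*100.
sorted lowest 2 of 8: [10.1, 15.4] -> mean = 12.75000 mm
overall mean = 16.15000 mm
DU = (12.75000/16.15000)*100 = 78.947 %
Therefore the distribution uniformity DU = 78.947 %.


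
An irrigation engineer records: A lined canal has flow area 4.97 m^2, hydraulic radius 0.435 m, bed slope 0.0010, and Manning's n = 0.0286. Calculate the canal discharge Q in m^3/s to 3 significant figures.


Approach: apply Manning's equation, Q = (1/n)*A*R^(2/3)*S^(1/2).
Q = (1/0.0286) * 4.97 * 0.435^(2/3) * 0.0010^(1/2) = 3.15 m^3/s
Therefore the canal discharge Q = 3.15 m^3/s.


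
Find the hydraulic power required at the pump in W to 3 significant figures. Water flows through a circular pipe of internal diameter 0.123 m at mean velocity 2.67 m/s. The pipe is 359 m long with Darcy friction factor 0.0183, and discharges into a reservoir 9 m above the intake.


Approach: apply continuity + Darcy-Weisbach + hydraulic power, Q = A*v; hf = f*(L/D)*(v^2/(2g)); H = static + hf; P = rho*g*Q*H.
Step 1 — flow rate (continuity, Q = A*v):
  A = pi*(0.123/2)^2 = 0.011882 m^2
  Q = 0.011882 * 2.67 = 0.031726 m^3/s
Step 2 — friction head loss (Darcy-Weisbach):
  hf = 0.0183 * (359/0.123) * (2.67^2 / (2*9.81))
  hf = 19.407 m
Step 3 — total head: H = 9 + 19.407 = 28.407 m
Step 4 — hydraulic power (P = rho*g*Q*H):
  P = 1000 * 9.81 * 0.031726 * 28.407 = 8840 W
Therefore the hydraulic power required at the pump = 8840 W.


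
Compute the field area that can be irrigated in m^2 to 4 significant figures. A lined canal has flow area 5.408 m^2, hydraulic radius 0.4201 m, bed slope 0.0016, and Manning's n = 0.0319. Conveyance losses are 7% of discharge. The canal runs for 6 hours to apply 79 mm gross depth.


Approach: apply Manning's equation with a conveyance and depth budget, Q = (1/n)*A*R^(2/3)*S^(1/2); Q_field = Q*(1-loss); Area = Q_field*t/(d/1000).
Step 1 — canal discharge (Manning's equation):
  Q = (1/0.0319) * 5.408 * 0.4201^(2/3) * 0.0016^(1/2) = 3.80371 m^3/s
Step 2 — delivered flow: Q_field = 3.80371*(1 - 7/100) = 3.53745 m^3/s
Step 3 — volume delivered: V = 3.53745 * 6*3600 = 76409.0 m^3
Step 4 — area served: A = V / (depth/1000) = 76409.0 / 0.079 = 967200 m^2
Therefore the field area that can be irrigated = 967200 m^2.


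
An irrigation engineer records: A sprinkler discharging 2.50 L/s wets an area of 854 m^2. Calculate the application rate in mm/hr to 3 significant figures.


Approach: apply the application rate relation, rate = (Q/A)*3600.
rate = (2.50 / 854) * 3600 = 10.5 mm/hr
Therefore the application rate = 10.5 mm/hr.


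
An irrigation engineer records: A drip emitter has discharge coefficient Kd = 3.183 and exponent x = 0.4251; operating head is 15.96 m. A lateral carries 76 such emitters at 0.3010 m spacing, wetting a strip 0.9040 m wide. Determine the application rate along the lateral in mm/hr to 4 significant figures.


Approach: apply the emitter equation with a lateral mass balance, q = Kd*h^x; Q = n*q; rate = Q/(n*spacing*width).
Step 1 — single emitter flow (q = Kd*h^x):
  q = 3.183 * 15.96^0.4251 = 10.3335 L/hr
Step 2 — total lateral flow: Q = 76 * 10.3335 = 785.343 L/hr
Step 3 — wetted area: A = 76 * 0.3010 * 0.9040 = 20.6799 m^2
Step 4 — application rate: Q/A = 785.343/20.6799 = 37.98 mm/hr
Therefore the application rate along the lateral = 37.98 mm/hr.


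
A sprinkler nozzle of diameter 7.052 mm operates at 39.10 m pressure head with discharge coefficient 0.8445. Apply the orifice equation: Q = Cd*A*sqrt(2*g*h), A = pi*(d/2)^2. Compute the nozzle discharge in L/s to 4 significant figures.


A = pi*(7.052e-3/2)^2 = 3.90584e-05 m^2
Q = 0.8445 * 3.90584e-05 * sqrt(2*9.81*39.10) * 1000 = 0.9136 L/s
Therefore the nozzle discharge = 0.9136 L/s.


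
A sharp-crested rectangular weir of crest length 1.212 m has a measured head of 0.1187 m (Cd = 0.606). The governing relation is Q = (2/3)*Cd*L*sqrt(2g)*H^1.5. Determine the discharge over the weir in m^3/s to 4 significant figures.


Q = (2/3)*0.606*1.212*sqrt(2*9.81)*0.1187^1.5 = 0.08870 m^3/s
Therefore the discharge over the weir = 0.08870 m^3/s.


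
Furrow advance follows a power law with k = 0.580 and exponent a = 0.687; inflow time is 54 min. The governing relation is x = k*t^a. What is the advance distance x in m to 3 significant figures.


x = 0.580 * 54^0.687 = 8.99 m
Therefore the advance distance x = 8.99 m.


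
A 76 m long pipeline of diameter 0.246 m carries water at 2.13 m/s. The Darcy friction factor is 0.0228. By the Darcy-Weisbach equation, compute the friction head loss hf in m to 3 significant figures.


Approach: apply the Darcy-Weisbach equation, hf = f*(L/D)*(v^2/(2g)).
hf = 0.0228 * (76/0.246) * (2.13^2 / (2*9.81))
hf = 1.63 m
Therefore the friction head loss hf = 1.63 m.


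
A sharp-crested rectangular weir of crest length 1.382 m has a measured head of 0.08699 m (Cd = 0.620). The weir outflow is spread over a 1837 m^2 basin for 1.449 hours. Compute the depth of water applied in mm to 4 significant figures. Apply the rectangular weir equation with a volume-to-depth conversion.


Approach: apply the rectangular weir equation with a volume-to-depth conversion, Q = (2/3)*Cd*L*sqrt(2g)*H^1.5; d = Q*t/A * 1000.
Step 1 — weir discharge:
  Q = (2/3)*0.620*1.382*sqrt(2*9.81)*0.08699^1.5 = 0.0649175 m^3/s
Step 2 — volume: V = 0.0649175 * 1.449*3600 = 338.636 m^3
Step 3 — depth: d = V/A * 1000 = 338.636/1837 * 1000 = 184.3 mm
Therefore the depth of water applied = 184.3 mm.


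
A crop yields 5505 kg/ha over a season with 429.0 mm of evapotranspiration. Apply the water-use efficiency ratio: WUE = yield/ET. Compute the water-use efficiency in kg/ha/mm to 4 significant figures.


WUE = 5505 / 429.0 = 12.83 kg/ha/mm
Therefore the water-use efficiency = 12.83 kg/ha/mm.


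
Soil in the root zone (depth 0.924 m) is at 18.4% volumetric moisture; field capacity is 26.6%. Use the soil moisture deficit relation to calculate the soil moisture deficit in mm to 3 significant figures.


Approach: apply the soil moisture deficit relation, SMD = (FC - theta)/100 * depth * 1000.
SMD = (26.6 - 18.4)/100 * 0.924 * 1000 = 75.8 mm
Therefore the soil moisture deficit = 75.8 mm.


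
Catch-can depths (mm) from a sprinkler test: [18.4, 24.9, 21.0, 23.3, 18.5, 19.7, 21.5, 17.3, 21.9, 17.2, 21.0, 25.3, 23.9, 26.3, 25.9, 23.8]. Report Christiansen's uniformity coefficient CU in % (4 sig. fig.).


Approach: apply Christiansen's uniformity coefficient, CU = (1 - mean_abs_deviation/mean)*100.
mean = 21.8687 mm
mean |d_i - mean| = 2.54375 mm
CU = (1 - 2.54375/21.8687)*100 = 88.37 %
Therefore Christiansen's uniformity coefficient CU = 88.37 %.


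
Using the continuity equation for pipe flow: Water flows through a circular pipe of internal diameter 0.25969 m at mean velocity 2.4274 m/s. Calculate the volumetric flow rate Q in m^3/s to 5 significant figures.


Approach: apply the continuity equation for pipe flow, Q = A * v with A = pi*(D/2)^2.
A = pi*(0.25969/2)^2 = 0.05296639 m^2
Q = 0.05296639 * 2.4274 = 0.12857 m^3/s
Therefore the volumetric flow rate Q = 0.12857 m^3/s.


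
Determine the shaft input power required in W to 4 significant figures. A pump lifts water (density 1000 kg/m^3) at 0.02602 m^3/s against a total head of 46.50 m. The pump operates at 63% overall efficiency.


Approach: apply hydraulic power then efficiency conversion, P = rho*g*Q*H; P_in = P/eta.
Step 1 — hydraulic power (P = rho*g*Q*H):
  P = 1000 * 9.81 * 0.02602 * 46.50 = 11869.4 W
Step 2 — input power: P_in = P/eta = 11869.4 / 0.63 = 18840 W
Therefore the shaft input power required = 18840 W.


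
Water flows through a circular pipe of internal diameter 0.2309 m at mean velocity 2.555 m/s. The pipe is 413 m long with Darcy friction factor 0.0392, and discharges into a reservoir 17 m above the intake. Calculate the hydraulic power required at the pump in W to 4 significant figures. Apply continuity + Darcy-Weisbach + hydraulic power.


Approach: apply continuity + Darcy-Weisbach + hydraulic power, Q = A*v; hf = f*(L/D)*(v^2/(2g)); H = static + hf; P = rho*g*Q*H.
Step 1 — flow rate (continuity, Q = A*v):
  A = pi*(0.2309/2)^2 = 0.0418734 m^2
  Q = 0.0418734 * 2.555 = 0.106986 m^3/s
Step 2 — friction head loss (Darcy-Weisbach):
  hf = 0.0392 * (413/0.2309) * (2.555^2 / (2*9.81))
  hf = 23.3289 m
Step 3 — total head: H = 17 + 23.3289 = 40.3289 m
Step 4 — hydraulic power (P = rho*g*Q*H):
  P = 1000 * 9.81 * 0.106986 * 40.3289 = 42330 W
Therefore the hydraulic power required at the pump = 42330 W.


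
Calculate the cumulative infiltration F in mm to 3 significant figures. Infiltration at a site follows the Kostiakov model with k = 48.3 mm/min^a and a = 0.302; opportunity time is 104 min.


Approach: apply the Kostiakov infiltration equation, F = k*t^a.
F = 48.3 * 104^0.302 = 196 mm
Therefore the cumulative infiltration F = 196 mm.


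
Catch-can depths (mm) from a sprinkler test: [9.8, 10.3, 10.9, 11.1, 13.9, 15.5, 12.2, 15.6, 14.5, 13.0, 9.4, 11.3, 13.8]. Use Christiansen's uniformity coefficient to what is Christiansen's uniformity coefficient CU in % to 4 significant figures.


Approach: apply Christiansen's uniformity coefficient, CU = (1 - mean_abs_deviation/mean)*100.
mean = 12.4077 mm
mean |d_i - mean| = 1.82367 mm
CU = (1 - 1.82367/12.4077)*100 = 85.30 %
Therefore Christiansen's uniformity coefficient CU = 85.30 %.


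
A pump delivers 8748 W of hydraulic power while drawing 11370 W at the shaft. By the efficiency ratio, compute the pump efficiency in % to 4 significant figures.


Approach: apply the efficiency ratio, eta = (P_out/P_in)*100.
eta = (8748 / 11370) * 100 = 76.94 %
Therefore the pump efficiency = 76.94 %.


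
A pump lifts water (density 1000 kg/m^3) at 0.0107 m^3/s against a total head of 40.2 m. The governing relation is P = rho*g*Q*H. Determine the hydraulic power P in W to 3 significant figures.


P = 1000 * 9.81 * 0.0107 * 40.2 = 4220 W
Therefore the hydraulic power P = 4220 W.


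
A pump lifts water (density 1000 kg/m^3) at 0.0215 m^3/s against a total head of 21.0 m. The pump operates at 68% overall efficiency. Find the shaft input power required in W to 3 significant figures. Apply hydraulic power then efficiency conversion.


Approach: apply hydraulic power then efficiency conversion, P = rho*g*Q*H; P_in = P/eta.
Step 1 — hydraulic power (P = rho*g*Q*H):
  P = 1000 * 9.81 * 0.0215 * 21.0 = 4429.2 W
Step 2 — input power: P_in = P/eta = 4429.2 / 0.68 = 6510 W
Therefore the shaft input power required = 6510 W.


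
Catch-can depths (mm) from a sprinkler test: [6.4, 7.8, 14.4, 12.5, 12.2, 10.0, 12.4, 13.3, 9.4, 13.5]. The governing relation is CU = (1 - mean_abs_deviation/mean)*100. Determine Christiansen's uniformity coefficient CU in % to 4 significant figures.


mean = 11.1900 mm
mean |d_i - mean| = 2.23200 mm
CU = (1 - 2.23200/11.1900)*100 = 80.05 %
Therefore Christiansen's uniformity coefficient CU = 80.05 %.


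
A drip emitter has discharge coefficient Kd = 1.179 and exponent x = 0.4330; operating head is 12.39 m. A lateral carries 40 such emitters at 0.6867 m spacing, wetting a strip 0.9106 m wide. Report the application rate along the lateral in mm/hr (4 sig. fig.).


Approach: apply the emitter equation with a lateral mass balance, q = Kd*h^x; Q = n*q; rate = Q/(n*spacing*width).
Step 1 — single emitter flow (q = Kd*h^x):
  q = 1.179 * 12.39^0.4330 = 3.50601 L/hr
Step 2 — total lateral flow: Q = 40 * 3.50601 = 140.241 L/hr
Step 3 — wetted area: A = 40 * 0.6867 * 0.9106 = 25.0124 m^2
Step 4 — application rate: Q/A = 140.241/25.0124 = 5.607 mm/hr
Therefore the application rate along the lateral = 5.607 mm/hr.


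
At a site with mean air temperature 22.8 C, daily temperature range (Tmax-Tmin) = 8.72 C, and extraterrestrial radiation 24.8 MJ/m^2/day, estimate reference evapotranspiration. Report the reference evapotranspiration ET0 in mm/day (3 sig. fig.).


Approach: apply the Hargreaves-Samani method, ET0 = 0.0023*(Tmean+17.8)*sqrt(Tmax-Tmin)*0.408*Ra.
ET0 = 0.0023*(22.8+17.8)*sqrt(8.72)*0.408*24.8 = 2.79 mm/day
Therefore the reference evapotranspiration ET0 = 2.79 mm/day.


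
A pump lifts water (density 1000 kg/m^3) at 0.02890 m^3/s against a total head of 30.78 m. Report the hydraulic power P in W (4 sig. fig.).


Approach: apply the hydraulic power relation, P = rho*g*Q*H.
P = 1000 * 9.81 * 0.02890 * 30.78 = 8726 W
Therefore the hydraulic power P = 8726 W.


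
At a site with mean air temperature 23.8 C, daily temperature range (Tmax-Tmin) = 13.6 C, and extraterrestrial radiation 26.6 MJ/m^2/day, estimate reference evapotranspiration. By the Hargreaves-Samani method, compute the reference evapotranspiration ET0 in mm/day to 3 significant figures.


Approach: apply the Hargreaves-Samani method, ET0 = 0.0023*(Tmean+17.8)*sqrt(Tmax-Tmin)*0.408*Ra.
ET0 = 0.0023*(23.8+17.8)*sqrt(13.6)*0.408*26.6 = 3.83 mm/day
Therefore the reference evapotranspiration ET0 = 3.83 mm/day.


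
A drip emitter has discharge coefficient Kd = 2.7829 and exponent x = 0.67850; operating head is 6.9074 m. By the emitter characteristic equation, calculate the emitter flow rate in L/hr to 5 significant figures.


Approach: apply the emitter characteristic equation, q = Kd * h^x.
q = 2.7829 * 6.9074^0.67850 = 10.327 L/hr
Therefore the emitter flow rate = 10.327 L/hr.


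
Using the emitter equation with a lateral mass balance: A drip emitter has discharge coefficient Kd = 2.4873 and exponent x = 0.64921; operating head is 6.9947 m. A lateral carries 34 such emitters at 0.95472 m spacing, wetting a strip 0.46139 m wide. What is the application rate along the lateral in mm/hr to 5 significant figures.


Approach: apply the emitter equation with a lateral mass balance, q = Kd*h^x; Q = n*q; rate = Q/(n*spacing*width).
Step 1 — single emitter flow (q = Kd*h^x):
  q = 2.4873 * 6.9947^0.64921 = 8.793479 L/hr
Step 2 — total lateral flow: Q = 34 * 8.793479 = 298.9783 L/hr
Step 3 — wetted area: A = 34 * 0.95472 * 0.46139 = 14.97694 m^2
Step 4 — application rate: Q/A = 298.9783/14.97694 = 19.963 mm/hr
Therefore the application rate along the lateral = 19.963 mm/hr.


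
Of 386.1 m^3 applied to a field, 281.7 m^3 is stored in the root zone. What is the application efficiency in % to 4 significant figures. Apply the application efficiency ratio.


Approach: apply the application efficiency ratio, Ea = (stored/applied)*100.
Ea = (281.7/386.1)*100 = 72.96 %
Therefore the application efficiency = 72.96 %.


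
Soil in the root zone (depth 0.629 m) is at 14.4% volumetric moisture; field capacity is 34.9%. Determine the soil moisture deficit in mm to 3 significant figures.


Approach: apply the soil moisture deficit relation, SMD = (FC - theta)/100 * depth * 1000.
SMD = (34.9 - 14.4)/100 * 0.629 * 1000 = 129 mm
Therefore the soil moisture deficit = 129 mm.


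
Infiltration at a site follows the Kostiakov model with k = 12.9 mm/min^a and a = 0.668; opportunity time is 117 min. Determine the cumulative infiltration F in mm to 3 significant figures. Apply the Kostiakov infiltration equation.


Approach: apply the Kostiakov infiltration equation, F = k*t^a.
F = 12.9 * 117^0.668 = 311 mm
Therefore the cumulative infiltration F = 311 mm.


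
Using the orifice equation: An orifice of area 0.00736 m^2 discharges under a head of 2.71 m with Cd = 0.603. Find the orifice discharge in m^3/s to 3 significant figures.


Approach: apply the orifice equation, Q = Cd*A*sqrt(2*g*h).
Q = 0.603 * 0.00736 * sqrt(2*9.81*2.71) = 0.0324 m^3/s
Therefore the orifice discharge = 0.0324 m^3/s.


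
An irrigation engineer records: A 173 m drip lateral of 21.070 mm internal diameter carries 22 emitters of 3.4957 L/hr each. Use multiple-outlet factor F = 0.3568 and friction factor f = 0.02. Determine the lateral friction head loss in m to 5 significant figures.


Approach: apply Darcy-Weisbach with the multiple-outlet F-factor, Q = n*q/(3600*1000) m^3/s; v = Q/A; hf = F*f*(L/D)*(v^2/(2g)).
Q = 22*3.4957/(3600*1000) = 2.136261e-05 m^3/s
A = pi*(21.070e-3/2)^2 = 3.486735e-04 m^2, so v = Q/A = 0.06126824 m/s
hf = 0.3568*0.02*(173/0.021070)*(0.06126824^2/(2*9.81)) = 0.011210 m
Therefore the lateral friction head loss = 0.011210 m.


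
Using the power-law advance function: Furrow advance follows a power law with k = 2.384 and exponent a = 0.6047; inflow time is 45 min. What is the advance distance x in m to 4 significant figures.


Approach: apply the power-law advance function, x = k*t^a.
x = 2.384 * 45^0.6047 = 23.82 m
Therefore the advance distance x = 23.82 m.


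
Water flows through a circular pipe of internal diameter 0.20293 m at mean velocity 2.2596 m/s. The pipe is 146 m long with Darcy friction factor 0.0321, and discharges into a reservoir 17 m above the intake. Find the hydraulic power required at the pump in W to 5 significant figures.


Approach: apply continuity + Darcy-Weisbach + hydraulic power, Q = A*v; hf = f*(L/D)*(v^2/(2g)); H = static + hf; P = rho*g*Q*H.
Step 1 — flow rate (continuity, Q = A*v):
  A = pi*(0.20293/2)^2 = 0.03234316 m^2
  Q = 0.03234316 * 2.2596 = 0.07308259 m^3/s
Step 2 — friction head loss (Darcy-Weisbach):
  hf = 0.0321 * (146/0.20293) * (2.2596^2 / (2*9.81))
  hf = 6.010018 m
Step 3 — total head: H = 17 + 6.010018 = 23.01002 m
Step 4 — hydraulic power (P = rho*g*Q*H):
  P = 1000 * 9.81 * 0.07308259 * 23.01002 = 16497 W
Therefore the hydraulic power required at the pump = 16497 W.


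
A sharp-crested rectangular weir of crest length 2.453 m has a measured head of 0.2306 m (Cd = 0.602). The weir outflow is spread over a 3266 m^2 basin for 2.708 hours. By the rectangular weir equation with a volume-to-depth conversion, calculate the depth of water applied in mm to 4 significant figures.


Approach: apply the rectangular weir equation with a volume-to-depth conversion, Q = (2/3)*Cd*L*sqrt(2g)*H^1.5; d = Q*t/A * 1000.
Step 1 — weir discharge:
  Q = (2/3)*0.602*2.453*sqrt(2*9.81)*0.2306^1.5 = 0.482882 m^3/s
Step 2 — volume: V = 0.482882 * 2.708*3600 = 4707.52 m^3
Step 3 — depth: d = V/A * 1000 = 4707.52/3266 * 1000 = 1441 mm
Therefore the depth of water applied = 1441 mm.


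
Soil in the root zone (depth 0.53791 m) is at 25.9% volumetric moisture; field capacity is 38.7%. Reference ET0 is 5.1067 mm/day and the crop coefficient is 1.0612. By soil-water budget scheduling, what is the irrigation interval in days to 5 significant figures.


Approach: apply soil-water budget scheduling, SMD = (FC-theta)/100*depth*1000; ETc = ET0*Kc; interval = SMD/ETc.
Step 1 — soil moisture deficit:
  SMD = (38.7 - 25.9)/100 * 0.53791 * 1000 = 68.85248 mm
Step 2 — daily crop ET (ETc = ET0*Kc):
  ETc = 5.1067 * 1.0612 = 5.419230 mm/day
Step 3 — irrigation interval (SMD/ETc):
  interval = 68.85248 / 5.419230 = 12.705 days
Therefore the irrigation interval = 12.705 days.


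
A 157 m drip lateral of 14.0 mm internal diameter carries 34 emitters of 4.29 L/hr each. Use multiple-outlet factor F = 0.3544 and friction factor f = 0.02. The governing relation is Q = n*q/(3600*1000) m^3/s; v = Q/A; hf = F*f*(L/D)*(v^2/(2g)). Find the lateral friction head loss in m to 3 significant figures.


Q = 34*4.29/(3600*1000) = 4.0517e-05 m^3/s
A = pi*(14.0e-3/2)^2 = 1.5394e-04 m^2, so v = Q/A = 0.26320 m/s
hf = 0.3544*0.02*(157/0.0140)*(0.26320^2/(2*9.81)) = 0.281 m
Therefore the lateral friction head loss = 0.281 m.


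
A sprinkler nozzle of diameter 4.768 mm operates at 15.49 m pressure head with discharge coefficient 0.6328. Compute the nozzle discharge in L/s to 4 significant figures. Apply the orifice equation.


Approach: apply the orifice equation, Q = Cd*A*sqrt(2*g*h), A = pi*(d/2)^2.
A = pi*(4.768e-3/2)^2 = 1.78551e-05 m^2
Q = 0.6328 * 1.78551e-05 * sqrt(2*9.81*15.49) * 1000 = 0.1970 L/s
Therefore the nozzle discharge = 0.1970 L/s.


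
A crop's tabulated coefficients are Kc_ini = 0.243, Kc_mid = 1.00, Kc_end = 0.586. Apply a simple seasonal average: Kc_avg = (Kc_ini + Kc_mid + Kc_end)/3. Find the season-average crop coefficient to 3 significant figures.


Kc_avg = (0.243 + 1.00 + 0.586)/3 = 0.610
Therefore the season-average crop coefficient = 0.610.


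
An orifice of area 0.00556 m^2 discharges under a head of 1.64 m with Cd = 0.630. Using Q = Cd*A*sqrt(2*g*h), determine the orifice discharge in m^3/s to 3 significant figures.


Q = 0.630 * 0.00556 * sqrt(2*9.81*1.64) = 0.0199 m^3/s
Therefore the orifice discharge = 0.0199 m^3/s.


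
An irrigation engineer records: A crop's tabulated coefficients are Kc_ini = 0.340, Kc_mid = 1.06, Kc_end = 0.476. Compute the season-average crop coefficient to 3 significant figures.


Approach: apply a simple seasonal average, Kc_avg = (Kc_ini + Kc_mid + Kc_end)/3.
Kc_avg = (0.340 + 1.06 + 0.476)/3 = 0.625
Therefore the season-average crop coefficient = 0.625.


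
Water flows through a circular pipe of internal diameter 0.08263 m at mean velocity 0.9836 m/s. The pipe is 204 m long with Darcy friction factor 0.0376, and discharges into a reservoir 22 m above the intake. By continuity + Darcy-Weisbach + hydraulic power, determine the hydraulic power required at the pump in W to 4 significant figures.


Approach: apply continuity + Darcy-Weisbach + hydraulic power, Q = A*v; hf = f*(L/D)*(v^2/(2g)); H = static + hf; P = rho*g*Q*H.
Step 1 — flow rate (continuity, Q = A*v):
  A = pi*(0.08263/2)^2 = 0.00536248 m^2
  Q = 0.00536248 * 0.9836 = 0.00527453 m^3/s
Step 2 — friction head loss (Darcy-Weisbach):
  hf = 0.0376 * (204/0.08263) * (0.9836^2 / (2*9.81))
  hf = 4.57739 m
Step 3 — total head: H = 22 + 4.57739 = 26.5774 m
Step 4 — hydraulic power (P = rho*g*Q*H):
  P = 1000 * 9.81 * 0.00527453 * 26.5774 = 1375 W
Therefore the hydraulic power required at the pump = 1375 W.


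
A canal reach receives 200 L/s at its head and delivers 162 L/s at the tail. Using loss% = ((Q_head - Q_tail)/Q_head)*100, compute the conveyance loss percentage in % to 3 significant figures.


loss = ((200 - 162)/200)*100 = 19.0 %
Therefore the conveyance loss percentage = 19.0 %.


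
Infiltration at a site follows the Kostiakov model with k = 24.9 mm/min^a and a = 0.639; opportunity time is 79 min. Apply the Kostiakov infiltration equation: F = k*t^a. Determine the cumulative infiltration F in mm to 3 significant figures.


F = 24.9 * 79^0.639 = 406 mm
Therefore the cumulative infiltration F = 406 mm.


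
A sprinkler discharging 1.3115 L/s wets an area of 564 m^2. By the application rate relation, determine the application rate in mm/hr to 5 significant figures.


Approach: apply the application rate relation, rate = (Q/A)*3600.
rate = (1.3115 / 564) * 3600 = 8.3713 mm/hr
Therefore the application rate = 8.3713 mm/hr.


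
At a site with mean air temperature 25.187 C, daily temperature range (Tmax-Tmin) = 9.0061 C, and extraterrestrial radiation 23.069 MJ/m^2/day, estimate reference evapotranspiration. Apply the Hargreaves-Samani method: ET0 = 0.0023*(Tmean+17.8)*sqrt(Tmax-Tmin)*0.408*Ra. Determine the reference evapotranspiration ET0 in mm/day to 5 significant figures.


ET0 = 0.0023*(25.187+17.8)*sqrt(9.0061)*0.408*23.069 = 2.7927 mm/day
Therefore the reference evapotranspiration ET0 = 2.7927 mm/day.


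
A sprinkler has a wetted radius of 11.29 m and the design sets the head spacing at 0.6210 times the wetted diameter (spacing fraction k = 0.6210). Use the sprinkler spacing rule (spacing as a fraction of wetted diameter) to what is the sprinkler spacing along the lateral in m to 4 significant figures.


Approach: apply the sprinkler spacing rule (spacing as a fraction of wetted diameter), S = k*(2*R).
S = 0.6210 * (2 * 11.29) = 14.02 m
Therefore the sprinkler spacing along the lateral = 14.02 m.


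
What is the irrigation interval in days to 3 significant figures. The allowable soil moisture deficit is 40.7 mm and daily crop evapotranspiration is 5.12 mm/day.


Approach: apply the irrigation interval relation, interval = SMD / ETc.
interval = 40.7 / 5.12 = 7.95 days
Therefore the irrigation interval = 7.95 days.
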